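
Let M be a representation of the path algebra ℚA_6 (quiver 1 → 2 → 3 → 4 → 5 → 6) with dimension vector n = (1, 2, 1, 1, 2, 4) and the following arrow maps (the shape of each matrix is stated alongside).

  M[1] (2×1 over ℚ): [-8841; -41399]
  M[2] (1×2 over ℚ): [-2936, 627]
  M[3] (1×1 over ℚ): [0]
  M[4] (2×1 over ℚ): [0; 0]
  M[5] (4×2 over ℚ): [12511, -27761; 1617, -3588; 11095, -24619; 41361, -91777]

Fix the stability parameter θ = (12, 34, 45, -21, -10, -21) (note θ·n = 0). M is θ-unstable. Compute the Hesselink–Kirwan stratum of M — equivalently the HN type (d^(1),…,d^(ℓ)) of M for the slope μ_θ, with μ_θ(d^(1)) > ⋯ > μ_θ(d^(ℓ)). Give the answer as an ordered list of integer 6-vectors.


Via rank(M_{q-1}∘⋯∘M_p): M ≅ I[1,3], I[2,2], I[4,4], I[5,6]^2, I[6,6]^2.
μ_θ-semistable layers: μ^(1)=45; μ^(2)=34; μ^(3)=12; μ^(4)=-31/2; μ^(5)=-21

((0, 0, 1, 0, 0, 0); (0, 2, 0, 0, 0, 0); (1, 0, 0, 0, 0, 0); (0, 0, 0, 0, 2, 2); (0, 0, 0, 1, 0, 2))


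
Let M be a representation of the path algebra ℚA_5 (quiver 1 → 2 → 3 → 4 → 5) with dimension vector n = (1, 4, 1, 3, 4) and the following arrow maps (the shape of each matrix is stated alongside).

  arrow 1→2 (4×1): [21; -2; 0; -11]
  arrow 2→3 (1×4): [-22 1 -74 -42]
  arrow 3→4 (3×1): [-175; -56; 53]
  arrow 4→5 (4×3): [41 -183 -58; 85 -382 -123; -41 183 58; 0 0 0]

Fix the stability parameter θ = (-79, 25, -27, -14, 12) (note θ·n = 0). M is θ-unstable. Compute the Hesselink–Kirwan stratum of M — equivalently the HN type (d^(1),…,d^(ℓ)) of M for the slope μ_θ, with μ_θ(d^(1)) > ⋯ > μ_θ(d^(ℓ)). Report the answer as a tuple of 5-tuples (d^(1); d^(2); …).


Barcode: M ≅ I[1,5], I[2,2]^3, I[4,4], I[4,5], I[5,5]^2. HN layers by μ_θ (5 steps, strictly decreasing):
  μ^(1)=25; μ^(2)=12; μ^(3)=-16/3; μ^(4)=-14; μ^(5)=-79

((0, 3, 0, 0, 0); (0, 0, 0, 0, 4); (0, 1, 1, 1, 0); (0, 0, 0, 2, 0); (1, 0, 0, 0, 0))


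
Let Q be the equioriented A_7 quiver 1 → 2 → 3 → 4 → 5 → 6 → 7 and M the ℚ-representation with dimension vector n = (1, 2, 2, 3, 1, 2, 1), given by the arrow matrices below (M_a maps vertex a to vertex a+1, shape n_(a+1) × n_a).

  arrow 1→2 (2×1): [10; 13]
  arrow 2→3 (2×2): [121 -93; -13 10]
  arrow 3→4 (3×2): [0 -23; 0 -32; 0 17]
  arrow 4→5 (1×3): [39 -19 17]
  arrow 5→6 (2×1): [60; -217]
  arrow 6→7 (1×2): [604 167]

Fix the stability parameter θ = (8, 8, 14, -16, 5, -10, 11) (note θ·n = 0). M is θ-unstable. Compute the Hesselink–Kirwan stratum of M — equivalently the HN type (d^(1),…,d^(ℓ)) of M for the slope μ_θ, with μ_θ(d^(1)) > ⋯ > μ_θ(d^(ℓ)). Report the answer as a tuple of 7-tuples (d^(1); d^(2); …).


Barcode: M ≅ I[1,3], I[2,4], I[4,4], I[4,7], I[6,6]. HN layers by μ_θ (7 steps, strictly decreasing):
  μ^(1)=14; μ^(2)=11; μ^(3)=8; μ^(4)=2; μ^(5)=-5/2; μ^(6)=-10; μ^(7)=-16

((0, 0, 1, 0, 0, 0, 0); (0, 0, 0, 0, 0, 0, 1); (1, 1, 0, 0, 0, 0, 0); (0, 1, 1, 1, 0, 0, 0); (0, 0, 0, 0, 1, 1, 0); (0, 0, 0, 0, 0, 1, 0); (0, 0, 0, 2, 0, 0, 0))


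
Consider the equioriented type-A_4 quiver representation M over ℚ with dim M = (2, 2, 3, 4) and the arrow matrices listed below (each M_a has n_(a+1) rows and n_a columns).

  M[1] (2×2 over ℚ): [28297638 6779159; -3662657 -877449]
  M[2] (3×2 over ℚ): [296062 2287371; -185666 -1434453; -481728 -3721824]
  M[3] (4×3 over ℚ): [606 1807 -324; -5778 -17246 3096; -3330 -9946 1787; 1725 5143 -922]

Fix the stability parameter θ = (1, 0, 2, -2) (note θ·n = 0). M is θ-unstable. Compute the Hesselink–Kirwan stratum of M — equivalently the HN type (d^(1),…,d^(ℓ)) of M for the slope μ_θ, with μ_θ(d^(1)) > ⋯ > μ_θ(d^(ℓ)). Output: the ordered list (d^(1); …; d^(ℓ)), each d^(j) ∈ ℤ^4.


Via rank(M_{q-1}∘⋯∘M_p): M ≅ I[1,2], I[1,4], I[3,4]^2, I[4,4].
μ_θ-semistable layers: μ^(1)=1/2; μ^(2)=1/4; μ^(3)=0; μ^(4)=-2

((1, 1, 0, 0); (1, 1, 1, 1); (0, 0, 2, 2); (0, 0, 0, 1))


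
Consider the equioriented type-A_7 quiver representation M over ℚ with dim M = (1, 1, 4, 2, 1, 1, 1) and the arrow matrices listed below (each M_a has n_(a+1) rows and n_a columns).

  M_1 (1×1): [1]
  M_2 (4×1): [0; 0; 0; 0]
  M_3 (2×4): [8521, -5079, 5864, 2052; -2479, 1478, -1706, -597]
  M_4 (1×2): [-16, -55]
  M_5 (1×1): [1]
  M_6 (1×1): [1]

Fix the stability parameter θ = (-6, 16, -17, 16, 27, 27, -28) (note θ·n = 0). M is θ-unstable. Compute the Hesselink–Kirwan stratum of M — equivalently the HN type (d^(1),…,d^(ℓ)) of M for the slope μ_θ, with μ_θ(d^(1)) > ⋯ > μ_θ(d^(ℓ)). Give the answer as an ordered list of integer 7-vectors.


Interval decomposition of M: I[1,2], I[3,3]^2, I[3,4], I[3,7].
HN type (ℓ=4): μ^(1)=16; μ^(2)=21/2; μ^(3)=-6; μ^(4)=-17

((0, 1, 0, 1, 0, 0, 0); (0, 0, 0, 1, 1, 1, 1); (1, 0, 0, 0, 0, 0, 0); (0, 0, 4, 0, 0, 0, 0))


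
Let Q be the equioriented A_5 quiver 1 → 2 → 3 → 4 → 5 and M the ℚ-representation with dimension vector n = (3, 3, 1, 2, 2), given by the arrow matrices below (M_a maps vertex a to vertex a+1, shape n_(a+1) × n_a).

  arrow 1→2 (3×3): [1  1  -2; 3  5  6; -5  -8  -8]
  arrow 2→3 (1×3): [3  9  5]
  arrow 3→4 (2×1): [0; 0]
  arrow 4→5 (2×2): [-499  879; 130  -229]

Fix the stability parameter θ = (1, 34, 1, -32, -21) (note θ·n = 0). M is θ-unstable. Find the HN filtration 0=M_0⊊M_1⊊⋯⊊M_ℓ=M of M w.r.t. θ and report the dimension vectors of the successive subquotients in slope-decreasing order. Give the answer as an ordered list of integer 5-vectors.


Barcode: M ≅ I[1,1], I[1,2], I[1,3], I[2,2], I[4,5]^2. HN layers by μ_θ (5 steps, strictly decreasing):
  μ^(1)=34; μ^(2)=35/2; μ^(3)=1; μ^(4)=-21; μ^(5)=-32

((0, 2, 0, 0, 0); (0, 1, 1, 0, 0); (3, 0, 0, 0, 0); (0, 0, 0, 0, 2); (0, 0, 0, 2, 0))


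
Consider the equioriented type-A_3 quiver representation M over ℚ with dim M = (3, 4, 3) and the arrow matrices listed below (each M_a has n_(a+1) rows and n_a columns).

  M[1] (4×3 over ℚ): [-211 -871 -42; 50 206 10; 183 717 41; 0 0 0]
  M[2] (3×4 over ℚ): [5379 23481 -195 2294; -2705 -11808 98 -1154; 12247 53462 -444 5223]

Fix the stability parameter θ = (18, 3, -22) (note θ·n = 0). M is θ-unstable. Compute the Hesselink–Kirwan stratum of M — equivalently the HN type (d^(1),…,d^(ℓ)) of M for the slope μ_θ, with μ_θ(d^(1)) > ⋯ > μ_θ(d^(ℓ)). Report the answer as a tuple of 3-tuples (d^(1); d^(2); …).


Via rank(M_{q-1}∘⋯∘M_p): M ≅ I[1,1], I[1,3]^2, I[2,2], I[2,3].
μ_θ-semistable layers: μ^(1)=18; μ^(2)=3; μ^(3)=-1/3; μ^(4)=-19/2

((1, 0, 0); (0, 1, 0); (2, 2, 2); (0, 1, 1))


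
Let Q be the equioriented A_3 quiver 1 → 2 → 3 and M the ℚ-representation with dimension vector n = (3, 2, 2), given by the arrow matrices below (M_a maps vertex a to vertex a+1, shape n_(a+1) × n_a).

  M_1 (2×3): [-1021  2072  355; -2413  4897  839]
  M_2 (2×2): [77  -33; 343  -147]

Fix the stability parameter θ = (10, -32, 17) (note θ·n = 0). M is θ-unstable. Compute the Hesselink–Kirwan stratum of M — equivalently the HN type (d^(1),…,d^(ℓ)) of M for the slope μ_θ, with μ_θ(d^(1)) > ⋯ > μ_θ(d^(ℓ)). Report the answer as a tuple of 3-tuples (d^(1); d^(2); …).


Barcode: M ≅ I[1,1], I[1,2], I[1,3], I[3,3]. HN layers by μ_θ (3 steps, strictly decreasing):
  μ^(1)=17; μ^(2)=10; μ^(3)=-11

((0, 0, 2); (1, 0, 0); (2, 2, 0))


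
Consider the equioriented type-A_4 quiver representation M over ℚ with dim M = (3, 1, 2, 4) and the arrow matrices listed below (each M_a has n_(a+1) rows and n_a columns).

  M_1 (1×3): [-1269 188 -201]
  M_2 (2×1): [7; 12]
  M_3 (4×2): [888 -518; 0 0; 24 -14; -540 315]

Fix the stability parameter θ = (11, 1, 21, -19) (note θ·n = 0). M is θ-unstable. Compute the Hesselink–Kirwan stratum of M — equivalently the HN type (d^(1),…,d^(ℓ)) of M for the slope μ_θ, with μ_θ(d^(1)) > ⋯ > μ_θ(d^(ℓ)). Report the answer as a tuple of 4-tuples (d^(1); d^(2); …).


Interval decomposition of M: I[1,1]^2, I[1,3], I[3,4], I[4,4]^3.
HN type (ℓ=5): μ^(1)=21; μ^(2)=11; μ^(3)=6; μ^(4)=1; μ^(5)=-19

((0, 0, 1, 0); (2, 0, 0, 0); (1, 1, 0, 0); (0, 0, 1, 1); (0, 0, 0, 3))


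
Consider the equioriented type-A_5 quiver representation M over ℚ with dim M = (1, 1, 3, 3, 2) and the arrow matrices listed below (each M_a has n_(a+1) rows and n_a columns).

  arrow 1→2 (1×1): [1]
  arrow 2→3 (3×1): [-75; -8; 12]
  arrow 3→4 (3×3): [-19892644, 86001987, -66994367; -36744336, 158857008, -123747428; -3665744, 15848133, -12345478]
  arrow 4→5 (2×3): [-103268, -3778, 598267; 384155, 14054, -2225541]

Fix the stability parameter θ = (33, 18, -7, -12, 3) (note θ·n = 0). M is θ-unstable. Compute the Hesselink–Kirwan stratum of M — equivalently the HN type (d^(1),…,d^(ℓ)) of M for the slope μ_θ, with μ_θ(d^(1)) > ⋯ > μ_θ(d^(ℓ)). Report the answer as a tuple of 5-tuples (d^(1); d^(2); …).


Via rank(M_{q-1}∘⋯∘M_p): M ≅ I[1,3], I[3,5]^2, I[4,4].
μ_θ-semistable layers: μ^(1)=44/3; μ^(2)=3; μ^(3)=-19/2; μ^(4)=-12

((1, 1, 1, 0, 0); (0, 0, 0, 0, 2); (0, 0, 2, 2, 0); (0, 0, 0, 1, 0))


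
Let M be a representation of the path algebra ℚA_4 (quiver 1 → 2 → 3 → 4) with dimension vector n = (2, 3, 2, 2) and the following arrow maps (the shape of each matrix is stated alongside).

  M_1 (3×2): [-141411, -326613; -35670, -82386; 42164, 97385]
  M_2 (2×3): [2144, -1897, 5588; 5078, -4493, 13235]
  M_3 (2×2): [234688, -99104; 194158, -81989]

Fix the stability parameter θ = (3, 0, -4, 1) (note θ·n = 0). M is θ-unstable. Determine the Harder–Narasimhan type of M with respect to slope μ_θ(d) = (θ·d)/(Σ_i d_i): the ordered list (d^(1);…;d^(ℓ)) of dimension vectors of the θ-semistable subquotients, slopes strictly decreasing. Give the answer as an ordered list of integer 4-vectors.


Interval decomposition of M: I[1,3], I[1,4], I[2,2], I[4,4].
HN type (ℓ=3): μ^(1)=1; μ^(2)=0; μ^(3)=-1/3

((0, 0, 0, 2); (0, 1, 0, 0); (2, 2, 2, 0))


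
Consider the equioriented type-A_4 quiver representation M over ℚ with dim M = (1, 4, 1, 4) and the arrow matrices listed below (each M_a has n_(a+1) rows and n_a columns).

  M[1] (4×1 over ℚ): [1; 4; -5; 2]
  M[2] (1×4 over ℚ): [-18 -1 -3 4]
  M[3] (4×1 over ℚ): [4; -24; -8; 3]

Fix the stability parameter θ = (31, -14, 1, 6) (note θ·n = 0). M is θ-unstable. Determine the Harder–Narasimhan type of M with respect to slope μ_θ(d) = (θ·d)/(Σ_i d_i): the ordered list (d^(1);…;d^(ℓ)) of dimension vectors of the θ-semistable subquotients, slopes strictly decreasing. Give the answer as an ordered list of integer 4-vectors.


Via rank(M_{q-1}∘⋯∘M_p): M ≅ I[1,4], I[2,2]^3, I[4,4]^3.
μ_θ-semistable layers: μ^(1)=6; μ^(2)=-14

((1, 1, 1, 4); (0, 3, 0, 0))


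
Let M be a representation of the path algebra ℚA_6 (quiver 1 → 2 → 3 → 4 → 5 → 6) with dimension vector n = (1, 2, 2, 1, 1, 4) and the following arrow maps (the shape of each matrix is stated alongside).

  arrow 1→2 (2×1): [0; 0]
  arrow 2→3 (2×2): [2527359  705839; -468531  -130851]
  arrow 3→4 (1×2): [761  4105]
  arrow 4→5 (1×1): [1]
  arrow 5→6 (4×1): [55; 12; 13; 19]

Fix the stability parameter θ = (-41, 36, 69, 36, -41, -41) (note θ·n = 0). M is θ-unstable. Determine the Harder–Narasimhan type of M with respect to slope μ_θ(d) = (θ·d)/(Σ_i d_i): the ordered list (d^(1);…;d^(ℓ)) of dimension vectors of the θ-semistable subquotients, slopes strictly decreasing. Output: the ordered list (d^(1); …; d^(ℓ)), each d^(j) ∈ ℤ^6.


Via rank(M_{q-1}∘⋯∘M_p): M ≅ I[1,1], I[2,2], I[2,6], I[3,3], I[6,6]^3.
μ_θ-semistable layers: μ^(1)=69; μ^(2)=36; μ^(3)=59/5; μ^(4)=-41

((0, 0, 1, 0, 0, 0); (0, 1, 0, 0, 0, 0); (0, 1, 1, 1, 1, 1); (1, 0, 0, 0, 0, 3))


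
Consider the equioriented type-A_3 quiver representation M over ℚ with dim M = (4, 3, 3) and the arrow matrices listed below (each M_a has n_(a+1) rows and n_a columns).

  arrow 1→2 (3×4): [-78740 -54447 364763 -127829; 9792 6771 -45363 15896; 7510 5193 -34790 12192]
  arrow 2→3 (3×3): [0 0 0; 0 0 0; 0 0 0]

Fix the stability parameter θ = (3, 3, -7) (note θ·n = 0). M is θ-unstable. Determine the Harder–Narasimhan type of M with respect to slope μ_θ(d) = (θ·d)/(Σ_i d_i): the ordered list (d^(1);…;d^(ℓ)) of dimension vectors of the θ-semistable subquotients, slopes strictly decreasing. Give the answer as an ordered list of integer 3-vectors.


Interval decomposition of M: I[1,1], I[1,2]^3, I[3,3]^3.
HN type (ℓ=2): μ^(1)=3; μ^(2)=-7

((4, 3, 0); (0, 0, 3))


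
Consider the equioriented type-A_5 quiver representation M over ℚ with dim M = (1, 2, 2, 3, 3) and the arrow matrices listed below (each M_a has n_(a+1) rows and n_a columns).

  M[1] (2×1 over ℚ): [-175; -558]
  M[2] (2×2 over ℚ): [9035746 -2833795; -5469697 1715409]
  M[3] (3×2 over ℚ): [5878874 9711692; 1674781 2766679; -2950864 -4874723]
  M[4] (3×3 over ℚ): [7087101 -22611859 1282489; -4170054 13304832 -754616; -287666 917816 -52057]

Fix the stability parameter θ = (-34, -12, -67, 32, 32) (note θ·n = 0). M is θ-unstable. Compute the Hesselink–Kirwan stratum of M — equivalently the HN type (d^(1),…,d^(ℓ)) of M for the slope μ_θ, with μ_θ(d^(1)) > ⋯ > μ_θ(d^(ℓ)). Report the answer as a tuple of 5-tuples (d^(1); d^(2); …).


Barcode: M ≅ I[1,5], I[2,5], I[4,5]. HN layers by μ_θ (3 steps, strictly decreasing):
  μ^(1)=32; μ^(2)=-113/3; μ^(3)=-79/2

((0, 0, 0, 3, 3); (1, 1, 1, 0, 0); (0, 1, 1, 0, 0))


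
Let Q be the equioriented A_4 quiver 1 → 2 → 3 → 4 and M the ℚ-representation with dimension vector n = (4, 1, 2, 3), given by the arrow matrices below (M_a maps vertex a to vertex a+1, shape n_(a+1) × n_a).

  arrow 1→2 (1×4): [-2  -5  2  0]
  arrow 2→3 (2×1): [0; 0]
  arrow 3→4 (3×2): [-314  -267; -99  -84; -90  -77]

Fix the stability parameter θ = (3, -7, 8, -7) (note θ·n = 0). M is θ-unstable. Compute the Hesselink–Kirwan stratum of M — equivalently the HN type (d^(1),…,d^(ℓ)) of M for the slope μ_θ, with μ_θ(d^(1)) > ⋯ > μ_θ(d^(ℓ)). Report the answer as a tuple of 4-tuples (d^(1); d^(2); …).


Via rank(M_{q-1}∘⋯∘M_p): M ≅ I[1,1]^3, I[1,2], I[3,4]^2, I[4,4].
μ_θ-semistable layers: μ^(1)=3; μ^(2)=1/2; μ^(3)=-2; μ^(4)=-7

((3, 0, 0, 0); (0, 0, 2, 2); (1, 1, 0, 0); (0, 0, 0, 1))


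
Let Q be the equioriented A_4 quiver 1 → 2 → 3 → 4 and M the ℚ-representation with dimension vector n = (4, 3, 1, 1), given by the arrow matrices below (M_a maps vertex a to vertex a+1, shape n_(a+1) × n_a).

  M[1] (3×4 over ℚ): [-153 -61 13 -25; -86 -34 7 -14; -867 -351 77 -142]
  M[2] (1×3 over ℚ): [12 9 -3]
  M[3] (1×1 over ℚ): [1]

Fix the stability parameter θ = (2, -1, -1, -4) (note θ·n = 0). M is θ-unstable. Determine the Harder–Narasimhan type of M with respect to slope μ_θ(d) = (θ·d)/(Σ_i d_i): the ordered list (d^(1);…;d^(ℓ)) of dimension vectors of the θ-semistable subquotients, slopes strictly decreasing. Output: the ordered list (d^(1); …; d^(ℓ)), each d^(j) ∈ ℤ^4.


Via rank(M_{q-1}∘⋯∘M_p): M ≅ I[1,1], I[1,2]^2, I[1,4].
μ_θ-semistable layers: μ^(1)=2; μ^(2)=1/2; μ^(3)=-1

((1, 0, 0, 0); (2, 2, 0, 0); (1, 1, 1, 1))


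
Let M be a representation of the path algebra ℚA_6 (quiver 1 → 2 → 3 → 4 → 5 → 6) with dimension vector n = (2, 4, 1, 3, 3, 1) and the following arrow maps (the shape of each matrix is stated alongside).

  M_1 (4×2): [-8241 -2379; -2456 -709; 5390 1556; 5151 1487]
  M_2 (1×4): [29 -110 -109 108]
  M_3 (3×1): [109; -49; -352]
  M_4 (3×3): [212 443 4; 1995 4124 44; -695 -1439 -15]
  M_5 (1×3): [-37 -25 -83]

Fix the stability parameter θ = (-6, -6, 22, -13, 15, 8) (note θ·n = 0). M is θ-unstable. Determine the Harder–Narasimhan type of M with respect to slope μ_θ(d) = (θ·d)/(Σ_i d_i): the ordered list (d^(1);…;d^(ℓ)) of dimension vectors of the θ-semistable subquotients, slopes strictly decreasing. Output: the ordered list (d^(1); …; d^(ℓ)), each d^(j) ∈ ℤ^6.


Via rank(M_{q-1}∘⋯∘M_p): M ≅ I[1,2], I[1,6], I[2,2]^2, I[4,5]^2.
μ_θ-semistable layers: μ^(1)=15; μ^(2)=23/2; μ^(3)=9/2; μ^(4)=-6; μ^(5)=-13

((0, 0, 0, 0, 2, 0); (0, 0, 0, 0, 1, 1); (0, 0, 1, 1, 0, 0); (2, 4, 0, 0, 0, 0); (0, 0, 0, 2, 0, 0))


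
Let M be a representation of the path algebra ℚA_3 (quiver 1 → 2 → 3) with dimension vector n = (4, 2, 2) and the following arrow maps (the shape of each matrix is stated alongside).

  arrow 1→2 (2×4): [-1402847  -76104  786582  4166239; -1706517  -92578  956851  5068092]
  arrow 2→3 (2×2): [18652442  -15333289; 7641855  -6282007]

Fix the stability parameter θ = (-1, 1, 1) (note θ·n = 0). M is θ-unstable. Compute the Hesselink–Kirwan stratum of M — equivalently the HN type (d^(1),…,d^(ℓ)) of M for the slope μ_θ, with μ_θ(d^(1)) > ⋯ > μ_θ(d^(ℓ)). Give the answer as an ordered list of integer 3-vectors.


Via rank(M_{q-1}∘⋯∘M_p): M ≅ I[1,1]^2, I[1,3]^2.
μ_θ-semistable layers: μ^(1)=1; μ^(2)=-1

((0, 2, 2); (4, 0, 0))


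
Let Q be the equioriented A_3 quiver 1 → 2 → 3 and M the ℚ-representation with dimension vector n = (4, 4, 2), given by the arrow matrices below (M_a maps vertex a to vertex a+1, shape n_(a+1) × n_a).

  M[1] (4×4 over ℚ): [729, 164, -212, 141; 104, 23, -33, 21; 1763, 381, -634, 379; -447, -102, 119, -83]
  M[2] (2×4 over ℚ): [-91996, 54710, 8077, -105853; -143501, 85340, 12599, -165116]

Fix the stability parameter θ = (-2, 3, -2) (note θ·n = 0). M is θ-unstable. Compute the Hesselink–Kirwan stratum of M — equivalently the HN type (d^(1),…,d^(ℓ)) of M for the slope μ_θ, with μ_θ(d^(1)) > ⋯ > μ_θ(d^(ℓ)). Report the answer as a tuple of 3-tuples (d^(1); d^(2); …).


Barcode: M ≅ I[1,2]^2, I[1,3]^2. HN layers by μ_θ (3 steps, strictly decreasing):
  μ^(1)=3; μ^(2)=1/2; μ^(3)=-2

((0, 2, 0); (0, 2, 2); (4, 0, 0))


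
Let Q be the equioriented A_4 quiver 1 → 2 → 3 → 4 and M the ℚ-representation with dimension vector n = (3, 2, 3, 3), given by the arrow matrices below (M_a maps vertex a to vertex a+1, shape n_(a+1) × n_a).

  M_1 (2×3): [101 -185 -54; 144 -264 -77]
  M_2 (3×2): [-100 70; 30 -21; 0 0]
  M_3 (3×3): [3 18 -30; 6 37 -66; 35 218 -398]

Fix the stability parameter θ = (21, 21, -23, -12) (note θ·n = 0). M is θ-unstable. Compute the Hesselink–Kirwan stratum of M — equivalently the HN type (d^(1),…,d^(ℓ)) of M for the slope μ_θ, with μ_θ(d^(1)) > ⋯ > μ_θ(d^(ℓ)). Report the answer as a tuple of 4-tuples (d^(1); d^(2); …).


Via rank(M_{q-1}∘⋯∘M_p): M ≅ I[1,1], I[1,2], I[1,4], I[3,3], I[3,4], I[4,4].
μ_θ-semistable layers: μ^(1)=21; μ^(2)=7/4; μ^(3)=-12; μ^(4)=-23

((2, 1, 0, 0); (1, 1, 1, 1); (0, 0, 0, 2); (0, 0, 2, 0))


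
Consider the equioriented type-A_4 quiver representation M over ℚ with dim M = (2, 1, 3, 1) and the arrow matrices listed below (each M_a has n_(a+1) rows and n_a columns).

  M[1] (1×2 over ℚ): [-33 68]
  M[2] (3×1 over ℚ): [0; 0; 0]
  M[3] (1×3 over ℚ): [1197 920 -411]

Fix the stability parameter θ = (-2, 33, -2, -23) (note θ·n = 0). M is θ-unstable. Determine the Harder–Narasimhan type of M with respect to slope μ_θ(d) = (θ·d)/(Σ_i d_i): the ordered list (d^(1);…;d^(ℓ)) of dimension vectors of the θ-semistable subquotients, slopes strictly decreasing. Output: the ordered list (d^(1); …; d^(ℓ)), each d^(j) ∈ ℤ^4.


Via rank(M_{q-1}∘⋯∘M_p): M ≅ I[1,1], I[1,2], I[3,3]^2, I[3,4].
μ_θ-semistable layers: μ^(1)=33; μ^(2)=-2; μ^(3)=-25/2

((0, 1, 0, 0); (2, 0, 2, 0); (0, 0, 1, 1))


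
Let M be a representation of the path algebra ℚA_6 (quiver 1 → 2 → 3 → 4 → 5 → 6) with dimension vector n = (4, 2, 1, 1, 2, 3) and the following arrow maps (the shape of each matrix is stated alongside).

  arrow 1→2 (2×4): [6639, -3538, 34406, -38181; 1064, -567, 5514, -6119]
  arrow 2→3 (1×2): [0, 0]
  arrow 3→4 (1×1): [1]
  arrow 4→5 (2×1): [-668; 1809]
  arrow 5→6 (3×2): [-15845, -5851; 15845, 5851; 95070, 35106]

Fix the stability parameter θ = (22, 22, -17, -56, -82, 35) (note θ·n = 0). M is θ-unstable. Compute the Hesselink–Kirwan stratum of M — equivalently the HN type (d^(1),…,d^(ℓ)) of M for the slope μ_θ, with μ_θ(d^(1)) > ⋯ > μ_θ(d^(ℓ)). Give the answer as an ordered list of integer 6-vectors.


Barcode: M ≅ I[1,1]^2, I[1,2]^2, I[3,6], I[5,5], I[6,6]^2. HN layers by μ_θ (4 steps, strictly decreasing):
  μ^(1)=35; μ^(2)=22; μ^(3)=-155/3; μ^(4)=-82

((0, 0, 0, 0, 0, 3); (4, 2, 0, 0, 0, 0); (0, 0, 1, 1, 1, 0); (0, 0, 0, 0, 1, 0))


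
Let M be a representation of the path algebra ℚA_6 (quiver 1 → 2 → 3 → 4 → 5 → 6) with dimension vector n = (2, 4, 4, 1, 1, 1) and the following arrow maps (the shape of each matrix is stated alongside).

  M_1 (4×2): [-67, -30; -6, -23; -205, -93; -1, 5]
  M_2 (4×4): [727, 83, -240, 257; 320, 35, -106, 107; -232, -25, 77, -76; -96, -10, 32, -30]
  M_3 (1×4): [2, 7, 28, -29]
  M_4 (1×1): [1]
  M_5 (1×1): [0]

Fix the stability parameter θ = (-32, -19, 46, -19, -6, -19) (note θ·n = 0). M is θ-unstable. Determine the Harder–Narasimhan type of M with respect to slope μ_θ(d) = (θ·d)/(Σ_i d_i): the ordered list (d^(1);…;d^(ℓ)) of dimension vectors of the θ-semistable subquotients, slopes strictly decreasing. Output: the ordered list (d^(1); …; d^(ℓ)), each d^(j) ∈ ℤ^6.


Barcode: M ≅ I[1,3], I[1,5], I[2,2], I[2,3], I[3,3], I[6,6]. HN layers by μ_θ (4 steps, strictly decreasing):
  μ^(1)=46; μ^(2)=7; μ^(3)=-19; μ^(4)=-32

((0, 0, 3, 0, 0, 0); (0, 0, 1, 1, 1, 0); (0, 4, 0, 0, 0, 1); (2, 0, 0, 0, 0, 0))


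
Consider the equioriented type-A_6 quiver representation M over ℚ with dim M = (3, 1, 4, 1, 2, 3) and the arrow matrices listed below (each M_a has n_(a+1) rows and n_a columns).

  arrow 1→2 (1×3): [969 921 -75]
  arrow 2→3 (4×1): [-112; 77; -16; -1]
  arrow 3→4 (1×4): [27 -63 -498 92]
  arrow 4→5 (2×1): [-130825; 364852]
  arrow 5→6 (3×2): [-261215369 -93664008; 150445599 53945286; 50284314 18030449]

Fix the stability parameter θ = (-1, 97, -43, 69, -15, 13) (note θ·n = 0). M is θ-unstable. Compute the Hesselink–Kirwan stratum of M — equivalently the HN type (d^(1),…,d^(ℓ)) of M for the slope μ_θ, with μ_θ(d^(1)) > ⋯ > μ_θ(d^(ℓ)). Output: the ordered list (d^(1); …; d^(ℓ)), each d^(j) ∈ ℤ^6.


Via rank(M_{q-1}∘⋯∘M_p): M ≅ I[1,1]^2, I[1,6], I[3,3]^3, I[5,6], I[6,6].
μ_θ-semistable layers: μ^(1)=121/5; μ^(2)=13; μ^(3)=-1; μ^(4)=-15; μ^(5)=-43

((0, 1, 1, 1, 1, 1); (0, 0, 0, 0, 0, 2); (3, 0, 0, 0, 0, 0); (0, 0, 0, 0, 1, 0); (0, 0, 3, 0, 0, 0))


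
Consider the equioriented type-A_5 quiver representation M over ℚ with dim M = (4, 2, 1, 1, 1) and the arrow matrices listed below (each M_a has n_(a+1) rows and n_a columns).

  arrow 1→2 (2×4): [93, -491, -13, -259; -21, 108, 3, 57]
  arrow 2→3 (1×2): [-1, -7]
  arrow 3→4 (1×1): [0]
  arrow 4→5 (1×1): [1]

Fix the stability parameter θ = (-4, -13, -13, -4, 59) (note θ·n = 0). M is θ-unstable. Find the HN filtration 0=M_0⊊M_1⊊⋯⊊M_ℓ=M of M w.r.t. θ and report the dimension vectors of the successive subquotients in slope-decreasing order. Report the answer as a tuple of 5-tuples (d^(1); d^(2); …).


Via rank(M_{q-1}∘⋯∘M_p): M ≅ I[1,1]^2, I[1,2], I[1,3], I[4,5].
μ_θ-semistable layers: μ^(1)=59; μ^(2)=-4; μ^(3)=-17/2; μ^(4)=-10

((0, 0, 0, 0, 1); (2, 0, 0, 1, 0); (1, 1, 0, 0, 0); (1, 1, 1, 0, 0))


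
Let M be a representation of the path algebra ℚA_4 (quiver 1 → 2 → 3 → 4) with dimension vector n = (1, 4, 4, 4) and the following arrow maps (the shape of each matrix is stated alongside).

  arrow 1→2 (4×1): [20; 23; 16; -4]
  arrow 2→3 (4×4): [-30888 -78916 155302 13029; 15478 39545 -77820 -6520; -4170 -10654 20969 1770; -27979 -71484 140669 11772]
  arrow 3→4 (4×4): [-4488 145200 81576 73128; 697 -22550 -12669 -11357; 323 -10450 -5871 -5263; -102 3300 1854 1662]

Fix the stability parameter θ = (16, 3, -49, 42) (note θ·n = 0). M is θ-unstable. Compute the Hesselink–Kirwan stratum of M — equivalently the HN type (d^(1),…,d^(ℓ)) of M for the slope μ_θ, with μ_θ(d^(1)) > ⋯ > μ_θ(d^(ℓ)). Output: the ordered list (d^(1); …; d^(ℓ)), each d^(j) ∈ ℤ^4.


Via rank(M_{q-1}∘⋯∘M_p): M ≅ I[1,3], I[2,3]^2, I[2,4], I[4,4]^3.
μ_θ-semistable layers: μ^(1)=42; μ^(2)=-10; μ^(3)=-23

((0, 0, 0, 4); (1, 1, 1, 0); (0, 3, 3, 0))


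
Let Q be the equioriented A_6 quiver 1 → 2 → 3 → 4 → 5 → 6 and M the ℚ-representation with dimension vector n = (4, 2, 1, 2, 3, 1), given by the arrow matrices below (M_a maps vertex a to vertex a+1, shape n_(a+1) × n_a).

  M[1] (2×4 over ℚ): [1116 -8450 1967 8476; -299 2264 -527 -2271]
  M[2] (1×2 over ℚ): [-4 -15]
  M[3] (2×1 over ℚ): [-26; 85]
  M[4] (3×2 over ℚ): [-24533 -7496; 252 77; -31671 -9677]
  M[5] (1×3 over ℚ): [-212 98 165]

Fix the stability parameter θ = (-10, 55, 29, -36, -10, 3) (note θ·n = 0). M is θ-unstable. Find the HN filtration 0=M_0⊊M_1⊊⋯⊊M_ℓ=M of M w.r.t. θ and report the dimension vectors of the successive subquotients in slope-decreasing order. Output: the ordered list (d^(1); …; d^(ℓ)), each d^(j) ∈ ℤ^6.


Interval decomposition of M: I[1,1]^2, I[1,2], I[1,6], I[4,5], I[5,5].
HN type (ℓ=4): μ^(1)=55; μ^(2)=41/5; μ^(3)=-10; μ^(4)=-36

((0, 1, 0, 0, 0, 0); (0, 1, 1, 1, 1, 1); (4, 0, 0, 0, 2, 0); (0, 0, 0, 1, 0, 0))


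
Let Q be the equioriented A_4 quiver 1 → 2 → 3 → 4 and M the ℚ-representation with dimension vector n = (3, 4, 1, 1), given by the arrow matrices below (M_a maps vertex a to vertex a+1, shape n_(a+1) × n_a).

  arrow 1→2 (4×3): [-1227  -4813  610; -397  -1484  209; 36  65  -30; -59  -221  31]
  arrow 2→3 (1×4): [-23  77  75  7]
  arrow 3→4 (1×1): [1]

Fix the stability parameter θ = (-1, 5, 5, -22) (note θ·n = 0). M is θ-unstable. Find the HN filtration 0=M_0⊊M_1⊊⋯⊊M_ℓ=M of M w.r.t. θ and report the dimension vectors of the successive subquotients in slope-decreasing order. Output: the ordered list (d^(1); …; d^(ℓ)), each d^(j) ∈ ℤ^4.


Interval decomposition of M: I[1,2]^2, I[1,4], I[2,2].
HN type (ℓ=3): μ^(1)=5; μ^(2)=-1; μ^(3)=-13/4

((0, 3, 0, 0); (2, 0, 0, 0); (1, 1, 1, 1))


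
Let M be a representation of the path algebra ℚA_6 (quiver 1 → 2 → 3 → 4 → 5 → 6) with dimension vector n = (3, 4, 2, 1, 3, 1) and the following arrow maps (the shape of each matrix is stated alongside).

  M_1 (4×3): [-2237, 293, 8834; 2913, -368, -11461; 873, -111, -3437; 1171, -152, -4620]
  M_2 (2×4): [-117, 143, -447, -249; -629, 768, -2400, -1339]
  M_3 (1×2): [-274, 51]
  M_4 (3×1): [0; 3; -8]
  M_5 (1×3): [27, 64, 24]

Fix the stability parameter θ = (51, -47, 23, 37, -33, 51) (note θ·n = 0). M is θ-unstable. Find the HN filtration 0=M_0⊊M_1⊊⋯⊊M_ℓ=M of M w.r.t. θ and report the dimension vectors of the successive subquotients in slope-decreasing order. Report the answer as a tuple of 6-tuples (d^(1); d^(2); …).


Via rank(M_{q-1}∘⋯∘M_p): M ≅ I[1,2], I[1,3], I[1,5], I[2,2], I[5,5], I[5,6].
μ_θ-semistable layers: μ^(1)=51; μ^(2)=23; μ^(3)=9; μ^(4)=2; μ^(5)=-33; μ^(6)=-47

((0, 0, 0, 0, 0, 1); (0, 0, 1, 0, 0, 0); (0, 0, 1, 1, 1, 0); (3, 3, 0, 0, 0, 0); (0, 0, 0, 0, 2, 0); (0, 1, 0, 0, 0, 0))


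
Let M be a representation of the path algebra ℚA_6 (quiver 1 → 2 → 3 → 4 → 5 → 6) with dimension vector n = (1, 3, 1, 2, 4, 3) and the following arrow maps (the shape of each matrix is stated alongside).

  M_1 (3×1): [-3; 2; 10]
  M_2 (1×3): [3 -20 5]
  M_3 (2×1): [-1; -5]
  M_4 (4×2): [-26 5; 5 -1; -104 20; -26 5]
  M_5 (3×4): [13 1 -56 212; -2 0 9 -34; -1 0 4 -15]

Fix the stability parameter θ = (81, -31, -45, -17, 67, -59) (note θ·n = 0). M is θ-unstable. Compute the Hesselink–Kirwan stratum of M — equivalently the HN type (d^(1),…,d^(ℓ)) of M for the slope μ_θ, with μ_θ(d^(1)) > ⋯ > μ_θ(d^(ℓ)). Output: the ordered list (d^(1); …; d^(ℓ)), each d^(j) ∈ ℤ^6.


Via rank(M_{q-1}∘⋯∘M_p): M ≅ I[1,6], I[2,2]^2, I[4,5], I[5,6]^2.
μ_θ-semistable layers: μ^(1)=67; μ^(2)=4; μ^(3)=-3; μ^(4)=-17; μ^(5)=-31

((0, 0, 0, 0, 1, 0); (0, 0, 0, 0, 3, 3); (1, 1, 1, 1, 0, 0); (0, 0, 0, 1, 0, 0); (0, 2, 0, 0, 0, 0))


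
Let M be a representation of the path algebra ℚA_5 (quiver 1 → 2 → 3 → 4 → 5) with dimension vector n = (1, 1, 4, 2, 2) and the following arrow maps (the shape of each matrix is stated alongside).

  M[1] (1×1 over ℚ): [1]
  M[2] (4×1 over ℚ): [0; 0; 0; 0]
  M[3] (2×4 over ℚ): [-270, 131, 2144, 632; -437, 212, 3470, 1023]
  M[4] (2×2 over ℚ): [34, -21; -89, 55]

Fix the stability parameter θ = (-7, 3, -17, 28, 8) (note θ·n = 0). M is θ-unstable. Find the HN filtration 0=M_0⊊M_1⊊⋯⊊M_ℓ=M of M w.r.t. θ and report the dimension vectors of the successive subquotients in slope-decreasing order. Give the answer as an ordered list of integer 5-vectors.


Barcode: M ≅ I[1,2], I[3,3]^2, I[3,5]^2. HN layers by μ_θ (4 steps, strictly decreasing):
  μ^(1)=18; μ^(2)=3; μ^(3)=-7; μ^(4)=-17

((0, 0, 0, 2, 2); (0, 1, 0, 0, 0); (1, 0, 0, 0, 0); (0, 0, 4, 0, 0))


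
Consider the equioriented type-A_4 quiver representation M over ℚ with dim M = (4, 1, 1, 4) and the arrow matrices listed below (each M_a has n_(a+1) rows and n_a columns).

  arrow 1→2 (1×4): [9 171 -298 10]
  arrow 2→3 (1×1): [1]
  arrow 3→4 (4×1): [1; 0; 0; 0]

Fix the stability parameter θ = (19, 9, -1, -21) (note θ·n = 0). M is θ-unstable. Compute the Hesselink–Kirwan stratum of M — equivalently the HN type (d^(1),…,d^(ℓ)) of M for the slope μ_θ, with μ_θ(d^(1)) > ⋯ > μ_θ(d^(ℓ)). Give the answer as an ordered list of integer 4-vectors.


Via rank(M_{q-1}∘⋯∘M_p): M ≅ I[1,1]^3, I[1,4], I[4,4]^3.
μ_θ-semistable layers: μ^(1)=19; μ^(2)=3/2; μ^(3)=-21

((3, 0, 0, 0); (1, 1, 1, 1); (0, 0, 0, 3))


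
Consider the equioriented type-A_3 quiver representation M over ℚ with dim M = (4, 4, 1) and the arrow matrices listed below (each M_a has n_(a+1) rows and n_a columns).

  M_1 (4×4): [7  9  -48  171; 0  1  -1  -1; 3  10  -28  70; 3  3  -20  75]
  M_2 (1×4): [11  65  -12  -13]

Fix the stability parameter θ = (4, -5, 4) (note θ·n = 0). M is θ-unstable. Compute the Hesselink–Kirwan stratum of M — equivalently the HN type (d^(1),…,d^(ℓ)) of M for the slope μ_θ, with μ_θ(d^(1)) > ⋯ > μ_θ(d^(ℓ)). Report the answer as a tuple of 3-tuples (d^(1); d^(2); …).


Via rank(M_{q-1}∘⋯∘M_p): M ≅ I[1,2]^3, I[1,3].
μ_θ-semistable layers: μ^(1)=4; μ^(2)=-1/2

((0, 0, 1); (4, 4, 0))


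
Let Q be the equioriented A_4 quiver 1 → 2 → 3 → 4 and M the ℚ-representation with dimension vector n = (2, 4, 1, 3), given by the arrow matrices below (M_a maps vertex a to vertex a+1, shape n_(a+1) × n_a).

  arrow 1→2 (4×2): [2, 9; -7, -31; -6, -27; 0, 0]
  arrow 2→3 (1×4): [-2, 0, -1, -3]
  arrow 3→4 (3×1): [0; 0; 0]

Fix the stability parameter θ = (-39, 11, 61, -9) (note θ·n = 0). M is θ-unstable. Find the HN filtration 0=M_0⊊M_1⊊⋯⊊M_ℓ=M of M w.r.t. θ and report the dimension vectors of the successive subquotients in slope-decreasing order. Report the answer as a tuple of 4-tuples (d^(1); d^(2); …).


Via rank(M_{q-1}∘⋯∘M_p): M ≅ I[1,2], I[1,3], I[2,2]^2, I[4,4]^3.
μ_θ-semistable layers: μ^(1)=61; μ^(2)=11; μ^(3)=-9; μ^(4)=-39

((0, 0, 1, 0); (0, 4, 0, 0); (0, 0, 0, 3); (2, 0, 0, 0))


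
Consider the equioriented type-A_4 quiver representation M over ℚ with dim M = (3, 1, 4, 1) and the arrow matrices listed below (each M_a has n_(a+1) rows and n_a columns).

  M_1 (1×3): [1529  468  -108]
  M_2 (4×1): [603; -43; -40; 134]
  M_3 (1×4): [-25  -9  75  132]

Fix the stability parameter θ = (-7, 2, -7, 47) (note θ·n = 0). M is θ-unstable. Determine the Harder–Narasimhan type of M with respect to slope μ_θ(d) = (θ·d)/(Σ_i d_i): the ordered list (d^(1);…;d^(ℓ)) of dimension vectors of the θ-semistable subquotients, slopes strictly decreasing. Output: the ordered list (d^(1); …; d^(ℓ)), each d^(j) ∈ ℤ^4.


Via rank(M_{q-1}∘⋯∘M_p): M ≅ I[1,1]^2, I[1,3], I[3,3]^2, I[3,4].
μ_θ-semistable layers: μ^(1)=47; μ^(2)=-5/2; μ^(3)=-7

((0, 0, 0, 1); (0, 1, 1, 0); (3, 0, 3, 0))


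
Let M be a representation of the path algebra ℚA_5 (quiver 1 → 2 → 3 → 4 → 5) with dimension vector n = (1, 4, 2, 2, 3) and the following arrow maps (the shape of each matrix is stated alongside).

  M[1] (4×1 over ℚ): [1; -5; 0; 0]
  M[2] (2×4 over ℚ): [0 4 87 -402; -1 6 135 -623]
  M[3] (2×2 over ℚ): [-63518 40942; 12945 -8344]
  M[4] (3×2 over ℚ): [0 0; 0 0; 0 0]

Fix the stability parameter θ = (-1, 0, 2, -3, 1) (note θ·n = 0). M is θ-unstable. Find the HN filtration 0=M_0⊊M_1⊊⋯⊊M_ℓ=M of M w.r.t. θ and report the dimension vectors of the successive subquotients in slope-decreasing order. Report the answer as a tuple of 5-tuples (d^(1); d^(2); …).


Via rank(M_{q-1}∘⋯∘M_p): M ≅ I[1,4], I[2,2]^2, I[2,4], I[5,5]^3.
μ_θ-semistable layers: μ^(1)=1; μ^(2)=0; μ^(3)=-1/3; μ^(4)=-1

((0, 0, 0, 0, 3); (0, 2, 0, 0, 0); (0, 2, 2, 2, 0); (1, 0, 0, 0, 0))


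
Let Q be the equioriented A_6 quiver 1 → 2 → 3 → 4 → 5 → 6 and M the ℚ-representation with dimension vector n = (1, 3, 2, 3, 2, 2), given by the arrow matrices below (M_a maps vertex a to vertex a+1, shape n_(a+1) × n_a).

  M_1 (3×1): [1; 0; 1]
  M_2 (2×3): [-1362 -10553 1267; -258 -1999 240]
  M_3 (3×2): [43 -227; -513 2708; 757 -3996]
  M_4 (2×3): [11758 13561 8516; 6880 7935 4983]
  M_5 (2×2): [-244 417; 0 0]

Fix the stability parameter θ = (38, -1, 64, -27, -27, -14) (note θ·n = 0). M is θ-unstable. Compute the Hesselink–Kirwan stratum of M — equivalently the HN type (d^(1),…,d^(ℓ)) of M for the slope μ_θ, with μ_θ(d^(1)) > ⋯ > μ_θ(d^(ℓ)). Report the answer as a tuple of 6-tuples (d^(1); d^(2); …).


Via rank(M_{q-1}∘⋯∘M_p): M ≅ I[1,5], I[2,2], I[2,4], I[4,6], I[6,6].
μ_θ-semistable layers: μ^(1)=37/2; μ^(2)=47/5; μ^(3)=-1; μ^(4)=-14; μ^(5)=-27

((0, 0, 1, 1, 0, 0); (1, 1, 1, 1, 1, 0); (0, 2, 0, 0, 0, 0); (0, 0, 0, 0, 0, 2); (0, 0, 0, 1, 1, 0))


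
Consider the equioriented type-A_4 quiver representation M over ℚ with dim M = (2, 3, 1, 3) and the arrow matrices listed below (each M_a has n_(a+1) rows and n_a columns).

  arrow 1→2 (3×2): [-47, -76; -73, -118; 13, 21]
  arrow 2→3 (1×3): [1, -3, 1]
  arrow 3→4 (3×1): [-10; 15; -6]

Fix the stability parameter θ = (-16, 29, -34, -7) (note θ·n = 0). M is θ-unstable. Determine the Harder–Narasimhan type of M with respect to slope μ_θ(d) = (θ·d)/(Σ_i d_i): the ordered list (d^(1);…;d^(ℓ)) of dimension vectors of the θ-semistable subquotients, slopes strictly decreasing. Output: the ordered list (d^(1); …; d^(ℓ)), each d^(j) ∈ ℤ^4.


Interval decomposition of M: I[1,2], I[1,4], I[2,2], I[4,4]^2.
HN type (ℓ=4): μ^(1)=29; μ^(2)=-4; μ^(3)=-7; μ^(4)=-16

((0, 2, 0, 0); (0, 1, 1, 1); (0, 0, 0, 2); (2, 0, 0, 0))


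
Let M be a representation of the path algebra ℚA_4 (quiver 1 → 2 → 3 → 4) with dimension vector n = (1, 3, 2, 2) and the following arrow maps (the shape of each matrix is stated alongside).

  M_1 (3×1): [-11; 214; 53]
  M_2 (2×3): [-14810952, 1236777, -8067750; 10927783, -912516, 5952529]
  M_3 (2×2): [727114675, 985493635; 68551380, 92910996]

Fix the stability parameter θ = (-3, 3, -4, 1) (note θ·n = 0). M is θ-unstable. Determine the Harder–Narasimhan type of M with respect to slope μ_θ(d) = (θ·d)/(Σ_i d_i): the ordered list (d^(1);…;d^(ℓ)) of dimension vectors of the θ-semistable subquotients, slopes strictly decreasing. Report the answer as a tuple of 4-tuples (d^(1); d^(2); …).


Interval decomposition of M: I[1,2], I[2,3], I[2,4], I[4,4].
HN type (ℓ=4): μ^(1)=3; μ^(2)=1; μ^(3)=-1/2; μ^(4)=-3

((0, 1, 0, 0); (0, 0, 0, 2); (0, 2, 2, 0); (1, 0, 0, 0))


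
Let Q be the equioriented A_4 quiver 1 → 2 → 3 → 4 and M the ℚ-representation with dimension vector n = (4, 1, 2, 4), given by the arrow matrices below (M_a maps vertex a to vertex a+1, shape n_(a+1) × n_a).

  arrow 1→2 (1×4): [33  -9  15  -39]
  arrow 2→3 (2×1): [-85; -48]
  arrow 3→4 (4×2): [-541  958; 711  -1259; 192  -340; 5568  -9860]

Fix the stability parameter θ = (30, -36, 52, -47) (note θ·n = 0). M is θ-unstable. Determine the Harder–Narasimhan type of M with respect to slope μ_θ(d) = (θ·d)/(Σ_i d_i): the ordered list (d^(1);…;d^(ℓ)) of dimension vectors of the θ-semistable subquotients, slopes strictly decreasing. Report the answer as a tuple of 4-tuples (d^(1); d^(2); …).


Via rank(M_{q-1}∘⋯∘M_p): M ≅ I[1,1]^3, I[1,4], I[3,4], I[4,4]^2.
μ_θ-semistable layers: μ^(1)=30; μ^(2)=5/2; μ^(3)=-3; μ^(4)=-47

((3, 0, 0, 0); (0, 0, 2, 2); (1, 1, 0, 0); (0, 0, 0, 2))


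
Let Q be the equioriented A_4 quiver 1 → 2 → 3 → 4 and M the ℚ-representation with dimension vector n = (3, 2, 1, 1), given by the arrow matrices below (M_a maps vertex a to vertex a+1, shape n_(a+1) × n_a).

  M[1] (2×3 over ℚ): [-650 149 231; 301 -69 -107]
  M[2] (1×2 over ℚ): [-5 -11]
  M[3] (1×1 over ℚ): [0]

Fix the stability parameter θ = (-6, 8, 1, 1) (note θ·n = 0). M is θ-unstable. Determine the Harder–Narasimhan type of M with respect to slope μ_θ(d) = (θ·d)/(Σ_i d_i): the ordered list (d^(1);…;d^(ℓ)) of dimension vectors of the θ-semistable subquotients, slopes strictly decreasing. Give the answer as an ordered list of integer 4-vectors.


Barcode: M ≅ I[1,1], I[1,2], I[1,3], I[4,4]. HN layers by μ_θ (4 steps, strictly decreasing):
  μ^(1)=8; μ^(2)=9/2; μ^(3)=1; μ^(4)=-6

((0, 1, 0, 0); (0, 1, 1, 0); (0, 0, 0, 1); (3, 0, 0, 0))


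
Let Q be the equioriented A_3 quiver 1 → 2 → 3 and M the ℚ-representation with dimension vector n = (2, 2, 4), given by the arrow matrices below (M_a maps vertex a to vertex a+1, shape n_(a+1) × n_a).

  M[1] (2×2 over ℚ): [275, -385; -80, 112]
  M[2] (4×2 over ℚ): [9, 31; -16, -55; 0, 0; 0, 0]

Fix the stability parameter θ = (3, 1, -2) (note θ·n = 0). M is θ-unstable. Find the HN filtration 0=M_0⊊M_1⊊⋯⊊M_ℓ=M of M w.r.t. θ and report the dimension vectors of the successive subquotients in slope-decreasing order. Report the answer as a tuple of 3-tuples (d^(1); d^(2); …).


Barcode: M ≅ I[1,1], I[1,3], I[2,3], I[3,3]^2. HN layers by μ_θ (4 steps, strictly decreasing):
  μ^(1)=3; μ^(2)=2/3; μ^(3)=-1/2; μ^(4)=-2

((1, 0, 0); (1, 1, 1); (0, 1, 1); (0, 0, 2))


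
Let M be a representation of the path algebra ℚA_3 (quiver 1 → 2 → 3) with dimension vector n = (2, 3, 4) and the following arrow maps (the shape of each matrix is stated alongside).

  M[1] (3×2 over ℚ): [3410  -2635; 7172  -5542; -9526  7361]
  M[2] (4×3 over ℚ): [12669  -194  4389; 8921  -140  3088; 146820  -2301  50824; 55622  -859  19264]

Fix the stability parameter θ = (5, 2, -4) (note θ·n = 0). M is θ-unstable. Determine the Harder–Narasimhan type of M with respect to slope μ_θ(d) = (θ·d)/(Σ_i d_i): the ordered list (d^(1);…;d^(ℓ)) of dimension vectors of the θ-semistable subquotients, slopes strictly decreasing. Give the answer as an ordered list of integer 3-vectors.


Via rank(M_{q-1}∘⋯∘M_p): M ≅ I[1,1], I[1,3], I[2,3]^2, I[3,3].
μ_θ-semistable layers: μ^(1)=5; μ^(2)=1; μ^(3)=-1; μ^(4)=-4

((1, 0, 0); (1, 1, 1); (0, 2, 2); (0, 0, 1))


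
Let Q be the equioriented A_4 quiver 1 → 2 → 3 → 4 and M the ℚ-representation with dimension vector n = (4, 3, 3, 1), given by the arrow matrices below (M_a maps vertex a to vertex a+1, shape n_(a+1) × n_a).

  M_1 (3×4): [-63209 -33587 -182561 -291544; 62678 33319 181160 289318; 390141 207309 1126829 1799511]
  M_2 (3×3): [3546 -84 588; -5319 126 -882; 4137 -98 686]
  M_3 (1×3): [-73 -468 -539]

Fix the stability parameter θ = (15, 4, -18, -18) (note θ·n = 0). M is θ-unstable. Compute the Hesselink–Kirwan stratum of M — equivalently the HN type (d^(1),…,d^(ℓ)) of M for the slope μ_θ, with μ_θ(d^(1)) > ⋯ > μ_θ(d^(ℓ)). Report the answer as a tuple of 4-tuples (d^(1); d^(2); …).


Barcode: M ≅ I[1,1], I[1,2]^2, I[1,4], I[3,3]^2. HN layers by μ_θ (4 steps, strictly decreasing):
  μ^(1)=15; μ^(2)=19/2; μ^(3)=-17/4; μ^(4)=-18

((1, 0, 0, 0); (2, 2, 0, 0); (1, 1, 1, 1); (0, 0, 2, 0))
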